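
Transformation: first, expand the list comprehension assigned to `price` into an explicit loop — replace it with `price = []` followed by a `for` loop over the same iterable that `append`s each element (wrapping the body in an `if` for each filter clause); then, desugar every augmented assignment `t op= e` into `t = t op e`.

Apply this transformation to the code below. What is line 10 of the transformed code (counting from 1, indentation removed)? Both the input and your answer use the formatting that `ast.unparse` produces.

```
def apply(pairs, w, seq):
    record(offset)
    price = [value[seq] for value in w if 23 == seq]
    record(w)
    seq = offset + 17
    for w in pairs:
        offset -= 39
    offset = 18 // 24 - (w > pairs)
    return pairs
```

Transformed code:
def apply(pairs, w, seq):
    record(offset)
    price = []
    for value in w:
        if 23 == seq:
            price.append(value[seq])
    record(w)
    seq = offset + 17
    for w in pairs:
        offset = offset - 39
    offset = 18 // 24 - (w > pairs)
    return pairs

offset = offset - 39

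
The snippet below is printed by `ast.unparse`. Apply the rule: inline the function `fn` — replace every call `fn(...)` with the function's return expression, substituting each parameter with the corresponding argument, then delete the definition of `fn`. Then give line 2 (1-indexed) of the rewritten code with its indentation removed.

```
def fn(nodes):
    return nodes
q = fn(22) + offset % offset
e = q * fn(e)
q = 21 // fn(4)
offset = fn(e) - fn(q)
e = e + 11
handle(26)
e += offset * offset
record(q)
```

e = q * e

Transformed code:
q = 22 + offset % offset
e = q * e
q = 21 // 4
offset = e - q
e = e + 11
handle(26)
e += offset * offset
record(q)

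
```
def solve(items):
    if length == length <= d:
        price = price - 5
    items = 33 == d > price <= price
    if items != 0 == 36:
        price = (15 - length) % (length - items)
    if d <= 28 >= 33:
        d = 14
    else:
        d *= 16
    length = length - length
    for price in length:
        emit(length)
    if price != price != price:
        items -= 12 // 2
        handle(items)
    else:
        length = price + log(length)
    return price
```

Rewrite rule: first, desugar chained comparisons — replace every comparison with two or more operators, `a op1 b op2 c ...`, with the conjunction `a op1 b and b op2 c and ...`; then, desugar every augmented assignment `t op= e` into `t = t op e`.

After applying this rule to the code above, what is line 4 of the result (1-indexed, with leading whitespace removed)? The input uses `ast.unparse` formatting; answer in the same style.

Transformed code:
def solve(items):
    if length == length and length <= d:
        price = price - 5
    items = 33 == d and d > price and (price <= price)
    if items != 0 and 0 == 36:
        price = (15 - length) % (length - items)
    if d <= 28 and 28 >= 33:
        d = 14
    else:
        d = d * 16
    length = length - length
    for price in length:
        emit(length)
    if price != price and price != price:
        items = items - 12 // 2
        handle(items)
    else:
        length = price + log(length)
    return price

items = 33 == d and d > price and (price <= price)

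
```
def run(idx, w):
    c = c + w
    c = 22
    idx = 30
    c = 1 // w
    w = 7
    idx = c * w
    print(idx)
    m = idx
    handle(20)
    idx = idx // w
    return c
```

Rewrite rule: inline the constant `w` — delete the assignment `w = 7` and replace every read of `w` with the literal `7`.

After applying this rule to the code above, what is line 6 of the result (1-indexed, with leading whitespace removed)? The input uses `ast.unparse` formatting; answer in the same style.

idx = c * 7

Transformed code:
def run(idx, w):
    c = c + 7
    c = 22
    idx = 30
    c = 1 // 7
    idx = c * 7
    print(idx)
    m = idx
    handle(20)
    idx = idx // 7
    return c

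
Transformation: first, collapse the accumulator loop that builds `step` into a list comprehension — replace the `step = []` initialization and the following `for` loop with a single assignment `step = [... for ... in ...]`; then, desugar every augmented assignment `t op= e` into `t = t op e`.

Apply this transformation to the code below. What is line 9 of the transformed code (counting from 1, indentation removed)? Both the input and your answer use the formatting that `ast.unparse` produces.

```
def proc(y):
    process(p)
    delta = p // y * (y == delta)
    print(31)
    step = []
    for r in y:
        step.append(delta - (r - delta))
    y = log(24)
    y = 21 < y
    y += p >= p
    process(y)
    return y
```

Transformed code:
def proc(y):
    process(p)
    delta = p // y * (y == delta)
    print(31)
    step = [delta - (r - delta) for r in y]
    y = log(24)
    y = 21 < y
    y = y + (p >= p)
    process(y)
    return y

process(y)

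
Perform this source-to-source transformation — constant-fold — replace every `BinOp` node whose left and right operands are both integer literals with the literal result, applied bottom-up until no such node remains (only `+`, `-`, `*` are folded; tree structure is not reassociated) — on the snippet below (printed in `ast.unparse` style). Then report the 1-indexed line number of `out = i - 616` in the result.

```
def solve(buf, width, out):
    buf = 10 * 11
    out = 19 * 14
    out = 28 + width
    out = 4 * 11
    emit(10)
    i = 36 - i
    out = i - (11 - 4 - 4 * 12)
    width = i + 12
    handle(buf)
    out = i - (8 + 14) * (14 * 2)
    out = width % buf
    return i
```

11

Transformed code:
def solve(buf, width, out):
    buf = 110
    out = 266
    out = 28 + width
    out = 44
    emit(10)
    i = 36 - i
    out = i - -41
    width = i + 12
    handle(buf)
    out = i - 616
    out = width % buf
    return i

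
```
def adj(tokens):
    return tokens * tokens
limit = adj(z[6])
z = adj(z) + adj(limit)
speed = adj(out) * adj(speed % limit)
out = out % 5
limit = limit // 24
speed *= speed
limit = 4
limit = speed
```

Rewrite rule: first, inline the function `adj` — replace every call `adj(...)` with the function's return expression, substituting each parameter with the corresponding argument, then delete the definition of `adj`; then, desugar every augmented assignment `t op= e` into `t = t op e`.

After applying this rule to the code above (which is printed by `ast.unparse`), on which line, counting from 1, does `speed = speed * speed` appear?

Transformed code:
limit = z[6] * z[6]
z = z * z + limit * limit
speed = out * out * (speed % limit * (speed % limit))
out = out % 5
limit = limit // 24
speed = speed * speed
limit = 4
limit = speed

6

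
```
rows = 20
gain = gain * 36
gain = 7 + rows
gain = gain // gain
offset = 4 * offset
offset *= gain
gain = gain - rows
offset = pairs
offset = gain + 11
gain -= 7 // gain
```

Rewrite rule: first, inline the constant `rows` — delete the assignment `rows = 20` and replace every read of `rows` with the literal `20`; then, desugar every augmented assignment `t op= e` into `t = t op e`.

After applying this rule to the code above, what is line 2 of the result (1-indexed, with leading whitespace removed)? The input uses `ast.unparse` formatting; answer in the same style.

gain = 7 + 20

Transformed code:
gain = gain * 36
gain = 7 + 20
gain = gain // gain
offset = 4 * offset
offset = offset * gain
gain = gain - 20
offset = pairs
offset = gain + 11
gain = gain - 7 // gain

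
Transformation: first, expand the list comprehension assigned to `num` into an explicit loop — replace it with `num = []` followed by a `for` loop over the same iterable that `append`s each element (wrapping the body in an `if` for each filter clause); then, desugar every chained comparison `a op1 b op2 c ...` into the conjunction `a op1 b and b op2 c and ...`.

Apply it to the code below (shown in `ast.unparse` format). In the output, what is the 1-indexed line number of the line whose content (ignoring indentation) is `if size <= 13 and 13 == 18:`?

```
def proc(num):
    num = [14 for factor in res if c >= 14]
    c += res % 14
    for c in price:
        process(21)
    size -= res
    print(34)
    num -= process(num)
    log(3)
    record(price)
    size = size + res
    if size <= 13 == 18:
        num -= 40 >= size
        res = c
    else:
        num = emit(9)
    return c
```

15

Transformed code:
def proc(num):
    num = []
    for factor in res:
        if c >= 14:
            num.append(14)
    c += res % 14
    for c in price:
        process(21)
    size -= res
    print(34)
    num -= process(num)
    log(3)
    record(price)
    size = size + res
    if size <= 13 and 13 == 18:
        num -= 40 >= size
        res = c
    else:
        num = emit(9)
    return c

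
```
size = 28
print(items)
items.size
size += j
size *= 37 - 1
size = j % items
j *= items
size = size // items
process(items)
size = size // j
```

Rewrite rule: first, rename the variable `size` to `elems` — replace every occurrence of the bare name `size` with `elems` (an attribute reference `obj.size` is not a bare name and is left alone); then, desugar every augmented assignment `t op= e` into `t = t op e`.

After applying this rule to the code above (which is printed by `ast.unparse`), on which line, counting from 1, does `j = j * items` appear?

7

Transformed code:
elems = 28
print(items)
items.size
elems = elems + j
elems = elems * (37 - 1)
elems = j % items
j = j * items
elems = elems // items
process(items)
elems = elems // j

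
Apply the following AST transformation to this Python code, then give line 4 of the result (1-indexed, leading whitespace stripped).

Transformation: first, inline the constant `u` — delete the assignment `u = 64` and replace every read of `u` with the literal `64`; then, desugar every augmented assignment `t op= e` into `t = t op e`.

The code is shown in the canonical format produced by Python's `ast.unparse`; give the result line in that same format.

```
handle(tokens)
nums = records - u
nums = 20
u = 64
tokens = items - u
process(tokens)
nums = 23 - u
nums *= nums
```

tokens = items - 64

Transformed code:
handle(tokens)
nums = records - 64
nums = 20
tokens = items - 64
process(tokens)
nums = 23 - 64
nums = nums * nums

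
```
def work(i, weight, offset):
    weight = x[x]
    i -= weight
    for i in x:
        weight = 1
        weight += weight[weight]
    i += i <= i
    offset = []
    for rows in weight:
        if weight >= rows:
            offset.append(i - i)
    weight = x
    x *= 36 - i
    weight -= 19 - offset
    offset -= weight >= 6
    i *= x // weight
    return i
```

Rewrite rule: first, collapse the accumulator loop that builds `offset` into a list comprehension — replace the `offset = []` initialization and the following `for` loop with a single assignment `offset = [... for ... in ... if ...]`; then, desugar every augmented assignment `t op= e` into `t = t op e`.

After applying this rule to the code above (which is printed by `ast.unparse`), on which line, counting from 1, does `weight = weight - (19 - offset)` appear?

11

Transformed code:
def work(i, weight, offset):
    weight = x[x]
    i = i - weight
    for i in x:
        weight = 1
        weight = weight + weight[weight]
    i = i + (i <= i)
    offset = [i - i for rows in weight if weight >= rows]
    weight = x
    x = x * (36 - i)
    weight = weight - (19 - offset)
    offset = offset - (weight >= 6)
    i = i * (x // weight)
    return i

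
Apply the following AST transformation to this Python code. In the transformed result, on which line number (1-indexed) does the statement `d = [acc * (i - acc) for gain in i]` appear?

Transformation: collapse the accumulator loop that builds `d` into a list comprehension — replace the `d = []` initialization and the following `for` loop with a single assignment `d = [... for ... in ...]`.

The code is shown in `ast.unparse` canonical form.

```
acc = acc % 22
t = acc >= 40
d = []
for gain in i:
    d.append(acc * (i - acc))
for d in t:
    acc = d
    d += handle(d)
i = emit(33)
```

Transformed code:
acc = acc % 22
t = acc >= 40
d = [acc * (i - acc) for gain in i]
for d in t:
    acc = d
    d += handle(d)
i = emit(33)

3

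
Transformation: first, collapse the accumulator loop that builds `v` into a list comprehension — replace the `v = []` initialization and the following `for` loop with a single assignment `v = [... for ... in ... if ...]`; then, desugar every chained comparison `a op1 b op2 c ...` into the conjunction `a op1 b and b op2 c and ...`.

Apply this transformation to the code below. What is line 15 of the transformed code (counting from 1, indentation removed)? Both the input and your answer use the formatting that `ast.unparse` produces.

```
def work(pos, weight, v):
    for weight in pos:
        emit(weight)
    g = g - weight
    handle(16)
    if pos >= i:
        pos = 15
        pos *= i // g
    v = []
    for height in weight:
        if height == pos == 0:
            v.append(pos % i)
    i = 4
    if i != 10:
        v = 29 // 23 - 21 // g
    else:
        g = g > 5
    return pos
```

Transformed code:
def work(pos, weight, v):
    for weight in pos:
        emit(weight)
    g = g - weight
    handle(16)
    if pos >= i:
        pos = 15
        pos *= i // g
    v = [pos % i for height in weight if height == pos and pos == 0]
    i = 4
    if i != 10:
        v = 29 // 23 - 21 // g
    else:
        g = g > 5
    return pos

return pos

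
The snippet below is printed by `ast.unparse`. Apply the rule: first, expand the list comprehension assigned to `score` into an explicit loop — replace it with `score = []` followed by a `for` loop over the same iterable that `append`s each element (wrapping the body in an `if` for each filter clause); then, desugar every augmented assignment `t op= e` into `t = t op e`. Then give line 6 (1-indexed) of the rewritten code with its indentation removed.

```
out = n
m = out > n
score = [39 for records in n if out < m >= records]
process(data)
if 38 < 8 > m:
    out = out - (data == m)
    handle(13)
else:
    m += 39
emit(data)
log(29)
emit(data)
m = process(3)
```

score.append(39)

Transformed code:
out = n
m = out > n
score = []
for records in n:
    if out < m >= records:
        score.append(39)
process(data)
if 38 < 8 > m:
    out = out - (data == m)
    handle(13)
else:
    m = m + 39
emit(data)
log(29)
emit(data)
m = process(3)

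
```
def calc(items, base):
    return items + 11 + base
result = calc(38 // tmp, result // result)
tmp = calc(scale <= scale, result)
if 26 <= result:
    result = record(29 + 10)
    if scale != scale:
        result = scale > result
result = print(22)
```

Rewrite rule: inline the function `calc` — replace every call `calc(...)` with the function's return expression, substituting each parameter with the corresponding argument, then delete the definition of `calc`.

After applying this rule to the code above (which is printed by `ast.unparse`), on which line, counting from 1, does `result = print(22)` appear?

Transformed code:
result = 38 // tmp + 11 + result // result
tmp = (scale <= scale) + 11 + result
if 26 <= result:
    result = record(29 + 10)
    if scale != scale:
        result = scale > result
result = print(22)

7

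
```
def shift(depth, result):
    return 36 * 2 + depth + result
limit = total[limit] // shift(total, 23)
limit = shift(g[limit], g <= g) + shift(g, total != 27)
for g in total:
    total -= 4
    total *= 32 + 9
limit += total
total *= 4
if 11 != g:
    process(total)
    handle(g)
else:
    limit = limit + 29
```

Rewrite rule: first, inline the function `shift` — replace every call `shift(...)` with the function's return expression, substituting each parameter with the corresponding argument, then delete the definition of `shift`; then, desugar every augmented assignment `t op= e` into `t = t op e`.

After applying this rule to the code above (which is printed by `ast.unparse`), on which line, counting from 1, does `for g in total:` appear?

3

Transformed code:
limit = total[limit] // (36 * 2 + total + 23)
limit = 36 * 2 + g[limit] + (g <= g) + (36 * 2 + g + (total != 27))
for g in total:
    total = total - 4
    total = total * (32 + 9)
limit = limit + total
total = total * 4
if 11 != g:
    process(total)
    handle(g)
else:
    limit = limit + 29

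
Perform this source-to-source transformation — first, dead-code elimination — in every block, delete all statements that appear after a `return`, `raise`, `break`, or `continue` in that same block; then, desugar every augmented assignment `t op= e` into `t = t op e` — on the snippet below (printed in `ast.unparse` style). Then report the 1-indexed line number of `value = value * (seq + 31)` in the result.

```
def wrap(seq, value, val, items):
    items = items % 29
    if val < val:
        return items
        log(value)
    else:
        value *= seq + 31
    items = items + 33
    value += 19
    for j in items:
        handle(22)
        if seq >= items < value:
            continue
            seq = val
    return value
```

6

Transformed code:
def wrap(seq, value, val, items):
    items = items % 29
    if val < val:
        return items
    else:
        value = value * (seq + 31)
    items = items + 33
    value = value + 19
    for j in items:
        handle(22)
        if seq >= items < value:
            continue
    return value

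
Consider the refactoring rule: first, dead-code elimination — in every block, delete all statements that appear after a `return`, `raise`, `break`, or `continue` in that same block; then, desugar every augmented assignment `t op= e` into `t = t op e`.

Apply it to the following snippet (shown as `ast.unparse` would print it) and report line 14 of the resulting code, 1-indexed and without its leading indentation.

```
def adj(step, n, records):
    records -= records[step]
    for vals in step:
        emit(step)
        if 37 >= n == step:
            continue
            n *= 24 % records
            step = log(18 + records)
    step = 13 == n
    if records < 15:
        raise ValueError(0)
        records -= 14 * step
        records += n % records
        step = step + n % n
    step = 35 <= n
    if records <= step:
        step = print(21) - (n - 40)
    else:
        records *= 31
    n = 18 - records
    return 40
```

records = records * 31

Transformed code:
def adj(step, n, records):
    records = records - records[step]
    for vals in step:
        emit(step)
        if 37 >= n == step:
            continue
    step = 13 == n
    if records < 15:
        raise ValueError(0)
    step = 35 <= n
    if records <= step:
        step = print(21) - (n - 40)
    else:
        records = records * 31
    n = 18 - records
    return 40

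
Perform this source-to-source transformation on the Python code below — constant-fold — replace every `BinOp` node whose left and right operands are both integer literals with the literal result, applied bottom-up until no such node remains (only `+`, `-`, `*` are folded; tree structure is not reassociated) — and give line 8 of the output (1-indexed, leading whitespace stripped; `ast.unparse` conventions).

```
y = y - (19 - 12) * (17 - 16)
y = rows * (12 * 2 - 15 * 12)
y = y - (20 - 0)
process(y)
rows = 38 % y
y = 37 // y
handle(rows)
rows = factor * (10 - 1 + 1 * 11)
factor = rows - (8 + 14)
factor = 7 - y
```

Transformed code:
y = y - 7
y = rows * -156
y = y - 20
process(y)
rows = 38 % y
y = 37 // y
handle(rows)
rows = factor * 20
factor = rows - 22
factor = 7 - y

rows = factor * 20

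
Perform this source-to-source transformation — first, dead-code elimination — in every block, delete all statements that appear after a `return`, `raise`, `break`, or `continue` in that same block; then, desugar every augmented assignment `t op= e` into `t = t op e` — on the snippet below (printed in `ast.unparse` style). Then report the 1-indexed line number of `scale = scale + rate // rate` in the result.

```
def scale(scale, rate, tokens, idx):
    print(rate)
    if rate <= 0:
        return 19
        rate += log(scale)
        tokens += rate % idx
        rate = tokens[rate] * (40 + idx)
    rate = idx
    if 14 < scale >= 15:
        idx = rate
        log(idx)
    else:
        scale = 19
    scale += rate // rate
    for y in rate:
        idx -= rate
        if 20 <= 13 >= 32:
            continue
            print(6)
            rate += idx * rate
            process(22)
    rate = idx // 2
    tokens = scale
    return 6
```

11

Transformed code:
def scale(scale, rate, tokens, idx):
    print(rate)
    if rate <= 0:
        return 19
    rate = idx
    if 14 < scale >= 15:
        idx = rate
        log(idx)
    else:
        scale = 19
    scale = scale + rate // rate
    for y in rate:
        idx = idx - rate
        if 20 <= 13 >= 32:
            continue
    rate = idx // 2
    tokens = scale
    return 6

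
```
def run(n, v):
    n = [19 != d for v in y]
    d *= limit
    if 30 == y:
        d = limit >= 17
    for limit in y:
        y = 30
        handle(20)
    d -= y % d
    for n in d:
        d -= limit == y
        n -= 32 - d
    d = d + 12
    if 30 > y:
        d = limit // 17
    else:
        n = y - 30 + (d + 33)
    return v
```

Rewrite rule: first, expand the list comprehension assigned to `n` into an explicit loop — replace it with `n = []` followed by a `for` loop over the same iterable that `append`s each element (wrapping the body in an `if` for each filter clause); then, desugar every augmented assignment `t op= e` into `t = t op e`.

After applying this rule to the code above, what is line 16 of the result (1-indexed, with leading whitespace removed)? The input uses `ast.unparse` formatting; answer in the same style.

if 30 > y:

Transformed code:
def run(n, v):
    n = []
    for v in y:
        n.append(19 != d)
    d = d * limit
    if 30 == y:
        d = limit >= 17
    for limit in y:
        y = 30
        handle(20)
    d = d - y % d
    for n in d:
        d = d - (limit == y)
        n = n - (32 - d)
    d = d + 12
    if 30 > y:
        d = limit // 17
    else:
        n = y - 30 + (d + 33)
    return v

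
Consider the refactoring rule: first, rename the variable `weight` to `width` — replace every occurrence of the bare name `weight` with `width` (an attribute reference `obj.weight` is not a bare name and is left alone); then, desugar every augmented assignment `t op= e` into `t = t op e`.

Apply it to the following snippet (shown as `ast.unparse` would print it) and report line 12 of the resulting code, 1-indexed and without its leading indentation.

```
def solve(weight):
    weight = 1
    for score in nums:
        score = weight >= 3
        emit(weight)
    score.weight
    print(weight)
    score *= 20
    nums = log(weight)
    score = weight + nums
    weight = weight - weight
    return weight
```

return width

Transformed code:
def solve(width):
    width = 1
    for score in nums:
        score = width >= 3
        emit(width)
    score.weight
    print(width)
    score = score * 20
    nums = log(width)
    score = width + nums
    width = width - width
    return width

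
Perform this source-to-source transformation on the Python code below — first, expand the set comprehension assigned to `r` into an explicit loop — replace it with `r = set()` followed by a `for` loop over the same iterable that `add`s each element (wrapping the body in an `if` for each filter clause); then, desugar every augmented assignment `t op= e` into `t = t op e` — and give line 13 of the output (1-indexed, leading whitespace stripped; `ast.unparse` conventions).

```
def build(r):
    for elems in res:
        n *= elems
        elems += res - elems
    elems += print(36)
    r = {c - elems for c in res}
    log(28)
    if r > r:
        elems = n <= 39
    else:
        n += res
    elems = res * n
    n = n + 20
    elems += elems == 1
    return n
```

n = n + res

Transformed code:
def build(r):
    for elems in res:
        n = n * elems
        elems = elems + (res - elems)
    elems = elems + print(36)
    r = set()
    for c in res:
        r.add(c - elems)
    log(28)
    if r > r:
        elems = n <= 39
    else:
        n = n + res
    elems = res * n
    n = n + 20
    elems = elems + (elems == 1)
    return n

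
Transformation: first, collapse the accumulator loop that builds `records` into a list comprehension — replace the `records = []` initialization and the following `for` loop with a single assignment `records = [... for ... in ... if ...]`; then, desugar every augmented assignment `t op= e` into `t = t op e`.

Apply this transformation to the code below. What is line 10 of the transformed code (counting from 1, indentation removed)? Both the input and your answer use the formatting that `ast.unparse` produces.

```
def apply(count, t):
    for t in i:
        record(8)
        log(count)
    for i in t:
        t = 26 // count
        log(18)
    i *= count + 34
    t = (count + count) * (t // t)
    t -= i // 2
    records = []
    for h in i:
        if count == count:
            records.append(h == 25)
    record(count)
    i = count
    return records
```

Transformed code:
def apply(count, t):
    for t in i:
        record(8)
        log(count)
    for i in t:
        t = 26 // count
        log(18)
    i = i * (count + 34)
    t = (count + count) * (t // t)
    t = t - i // 2
    records = [h == 25 for h in i if count == count]
    record(count)
    i = count
    return records

t = t - i // 2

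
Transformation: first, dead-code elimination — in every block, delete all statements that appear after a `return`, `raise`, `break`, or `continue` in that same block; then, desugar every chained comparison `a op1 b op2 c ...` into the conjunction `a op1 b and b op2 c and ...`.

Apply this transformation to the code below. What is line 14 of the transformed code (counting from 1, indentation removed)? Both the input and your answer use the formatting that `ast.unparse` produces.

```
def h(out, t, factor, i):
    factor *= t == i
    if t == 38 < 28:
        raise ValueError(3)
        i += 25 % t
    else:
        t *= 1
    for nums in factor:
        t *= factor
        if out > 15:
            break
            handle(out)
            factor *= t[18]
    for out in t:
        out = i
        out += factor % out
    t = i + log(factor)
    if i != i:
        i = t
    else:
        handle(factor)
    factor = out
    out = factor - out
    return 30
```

t = i + log(factor)

Transformed code:
def h(out, t, factor, i):
    factor *= t == i
    if t == 38 and 38 < 28:
        raise ValueError(3)
    else:
        t *= 1
    for nums in factor:
        t *= factor
        if out > 15:
            break
    for out in t:
        out = i
        out += factor % out
    t = i + log(factor)
    if i != i:
        i = t
    else:
        handle(factor)
    factor = out
    out = factor - out
    return 30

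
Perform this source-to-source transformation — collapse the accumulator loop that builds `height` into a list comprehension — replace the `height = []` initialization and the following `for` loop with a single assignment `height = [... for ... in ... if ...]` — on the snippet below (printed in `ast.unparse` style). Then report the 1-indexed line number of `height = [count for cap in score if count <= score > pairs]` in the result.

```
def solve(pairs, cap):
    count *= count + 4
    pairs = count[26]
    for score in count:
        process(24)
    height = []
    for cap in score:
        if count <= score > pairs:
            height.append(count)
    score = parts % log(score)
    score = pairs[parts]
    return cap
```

6

Transformed code:
def solve(pairs, cap):
    count *= count + 4
    pairs = count[26]
    for score in count:
        process(24)
    height = [count for cap in score if count <= score > pairs]
    score = parts % log(score)
    score = pairs[parts]
    return cap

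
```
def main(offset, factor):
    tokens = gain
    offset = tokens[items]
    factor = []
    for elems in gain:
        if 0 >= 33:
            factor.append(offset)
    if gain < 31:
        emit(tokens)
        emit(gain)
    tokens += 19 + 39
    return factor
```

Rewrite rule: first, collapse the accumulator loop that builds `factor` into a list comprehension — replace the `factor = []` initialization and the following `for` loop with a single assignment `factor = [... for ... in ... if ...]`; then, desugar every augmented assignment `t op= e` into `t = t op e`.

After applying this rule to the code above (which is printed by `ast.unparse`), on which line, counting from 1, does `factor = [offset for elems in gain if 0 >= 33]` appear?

Transformed code:
def main(offset, factor):
    tokens = gain
    offset = tokens[items]
    factor = [offset for elems in gain if 0 >= 33]
    if gain < 31:
        emit(tokens)
        emit(gain)
    tokens = tokens + (19 + 39)
    return factor

4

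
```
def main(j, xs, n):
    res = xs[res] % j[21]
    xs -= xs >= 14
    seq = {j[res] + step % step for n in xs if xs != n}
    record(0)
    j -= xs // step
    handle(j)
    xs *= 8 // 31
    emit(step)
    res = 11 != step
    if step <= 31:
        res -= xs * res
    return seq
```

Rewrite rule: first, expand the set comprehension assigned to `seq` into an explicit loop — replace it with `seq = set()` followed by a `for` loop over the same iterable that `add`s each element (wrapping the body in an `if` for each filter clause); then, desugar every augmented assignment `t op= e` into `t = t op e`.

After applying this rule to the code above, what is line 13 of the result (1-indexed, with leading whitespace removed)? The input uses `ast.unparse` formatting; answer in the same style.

Transformed code:
def main(j, xs, n):
    res = xs[res] % j[21]
    xs = xs - (xs >= 14)
    seq = set()
    for n in xs:
        if xs != n:
            seq.add(j[res] + step % step)
    record(0)
    j = j - xs // step
    handle(j)
    xs = xs * (8 // 31)
    emit(step)
    res = 11 != step
    if step <= 31:
        res = res - xs * res
    return seq

res = 11 != step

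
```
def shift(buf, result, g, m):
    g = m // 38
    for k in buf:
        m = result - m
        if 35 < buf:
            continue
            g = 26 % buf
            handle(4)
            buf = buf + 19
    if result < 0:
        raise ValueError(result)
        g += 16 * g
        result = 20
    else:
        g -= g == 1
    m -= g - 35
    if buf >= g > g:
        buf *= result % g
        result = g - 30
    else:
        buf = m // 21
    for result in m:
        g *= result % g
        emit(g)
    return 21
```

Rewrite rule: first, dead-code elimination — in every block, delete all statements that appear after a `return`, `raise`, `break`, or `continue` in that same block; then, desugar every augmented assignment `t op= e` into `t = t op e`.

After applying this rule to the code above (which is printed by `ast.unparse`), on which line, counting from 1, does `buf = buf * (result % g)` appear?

13

Transformed code:
def shift(buf, result, g, m):
    g = m // 38
    for k in buf:
        m = result - m
        if 35 < buf:
            continue
    if result < 0:
        raise ValueError(result)
    else:
        g = g - (g == 1)
    m = m - (g - 35)
    if buf >= g > g:
        buf = buf * (result % g)
        result = g - 30
    else:
        buf = m // 21
    for result in m:
        g = g * (result % g)
        emit(g)
    return 21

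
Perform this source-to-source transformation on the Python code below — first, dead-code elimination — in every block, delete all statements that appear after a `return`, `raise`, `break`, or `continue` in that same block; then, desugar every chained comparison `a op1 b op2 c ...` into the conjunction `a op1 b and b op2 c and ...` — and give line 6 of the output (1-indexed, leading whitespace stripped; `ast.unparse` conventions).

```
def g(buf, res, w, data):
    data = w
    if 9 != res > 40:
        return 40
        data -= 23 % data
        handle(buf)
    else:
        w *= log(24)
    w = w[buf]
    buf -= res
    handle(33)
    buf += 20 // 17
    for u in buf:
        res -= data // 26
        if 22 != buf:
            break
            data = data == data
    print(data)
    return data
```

Transformed code:
def g(buf, res, w, data):
    data = w
    if 9 != res and res > 40:
        return 40
    else:
        w *= log(24)
    w = w[buf]
    buf -= res
    handle(33)
    buf += 20 // 17
    for u in buf:
        res -= data // 26
        if 22 != buf:
            break
    print(data)
    return data

w *= log(24)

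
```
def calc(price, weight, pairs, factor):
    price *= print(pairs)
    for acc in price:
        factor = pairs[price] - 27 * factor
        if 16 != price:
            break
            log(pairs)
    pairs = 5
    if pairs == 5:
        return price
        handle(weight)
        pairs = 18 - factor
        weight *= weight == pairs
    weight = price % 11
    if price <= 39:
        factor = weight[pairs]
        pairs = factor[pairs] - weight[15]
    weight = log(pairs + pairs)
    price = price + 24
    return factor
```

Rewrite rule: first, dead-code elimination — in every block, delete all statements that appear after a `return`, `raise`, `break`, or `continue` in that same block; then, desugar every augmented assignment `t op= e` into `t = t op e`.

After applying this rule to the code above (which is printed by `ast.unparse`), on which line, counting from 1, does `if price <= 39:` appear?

Transformed code:
def calc(price, weight, pairs, factor):
    price = price * print(pairs)
    for acc in price:
        factor = pairs[price] - 27 * factor
        if 16 != price:
            break
    pairs = 5
    if pairs == 5:
        return price
    weight = price % 11
    if price <= 39:
        factor = weight[pairs]
        pairs = factor[pairs] - weight[15]
    weight = log(pairs + pairs)
    price = price + 24
    return factor

11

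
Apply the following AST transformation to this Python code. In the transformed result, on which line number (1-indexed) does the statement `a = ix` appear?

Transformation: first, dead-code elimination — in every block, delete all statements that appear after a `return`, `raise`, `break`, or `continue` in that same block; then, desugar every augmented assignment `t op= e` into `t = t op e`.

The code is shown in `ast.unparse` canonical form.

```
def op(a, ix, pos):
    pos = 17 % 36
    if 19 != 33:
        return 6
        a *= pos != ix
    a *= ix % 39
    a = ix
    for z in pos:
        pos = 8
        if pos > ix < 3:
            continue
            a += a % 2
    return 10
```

6

Transformed code:
def op(a, ix, pos):
    pos = 17 % 36
    if 19 != 33:
        return 6
    a = a * (ix % 39)
    a = ix
    for z in pos:
        pos = 8
        if pos > ix < 3:
            continue
    return 10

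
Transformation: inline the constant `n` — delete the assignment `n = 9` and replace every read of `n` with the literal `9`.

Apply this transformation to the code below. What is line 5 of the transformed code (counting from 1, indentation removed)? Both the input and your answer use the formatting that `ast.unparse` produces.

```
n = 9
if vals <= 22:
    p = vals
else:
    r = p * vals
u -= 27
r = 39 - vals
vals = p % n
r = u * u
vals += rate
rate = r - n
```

Transformed code:
if vals <= 22:
    p = vals
else:
    r = p * vals
u -= 27
r = 39 - vals
vals = p % 9
r = u * u
vals += rate
rate = r - 9

u -= 27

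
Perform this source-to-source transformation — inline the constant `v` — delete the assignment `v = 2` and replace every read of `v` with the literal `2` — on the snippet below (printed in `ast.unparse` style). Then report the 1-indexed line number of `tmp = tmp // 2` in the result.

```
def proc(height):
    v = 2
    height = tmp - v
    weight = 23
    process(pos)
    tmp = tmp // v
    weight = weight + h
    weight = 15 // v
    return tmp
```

Transformed code:
def proc(height):
    height = tmp - 2
    weight = 23
    process(pos)
    tmp = tmp // 2
    weight = weight + h
    weight = 15 // 2
    return tmp

5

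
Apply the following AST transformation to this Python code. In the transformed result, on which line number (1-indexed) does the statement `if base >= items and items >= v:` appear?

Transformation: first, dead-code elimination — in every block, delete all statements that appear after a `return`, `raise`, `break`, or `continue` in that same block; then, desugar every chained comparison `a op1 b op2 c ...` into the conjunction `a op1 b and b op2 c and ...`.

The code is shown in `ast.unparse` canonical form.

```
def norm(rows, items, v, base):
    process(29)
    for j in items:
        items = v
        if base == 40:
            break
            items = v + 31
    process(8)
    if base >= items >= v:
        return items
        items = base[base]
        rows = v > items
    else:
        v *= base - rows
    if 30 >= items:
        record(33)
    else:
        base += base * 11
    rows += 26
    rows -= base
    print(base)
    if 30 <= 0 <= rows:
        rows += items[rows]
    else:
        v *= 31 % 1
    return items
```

Transformed code:
def norm(rows, items, v, base):
    process(29)
    for j in items:
        items = v
        if base == 40:
            break
    process(8)
    if base >= items and items >= v:
        return items
    else:
        v *= base - rows
    if 30 >= items:
        record(33)
    else:
        base += base * 11
    rows += 26
    rows -= base
    print(base)
    if 30 <= 0 and 0 <= rows:
        rows += items[rows]
    else:
        v *= 31 % 1
    return items

8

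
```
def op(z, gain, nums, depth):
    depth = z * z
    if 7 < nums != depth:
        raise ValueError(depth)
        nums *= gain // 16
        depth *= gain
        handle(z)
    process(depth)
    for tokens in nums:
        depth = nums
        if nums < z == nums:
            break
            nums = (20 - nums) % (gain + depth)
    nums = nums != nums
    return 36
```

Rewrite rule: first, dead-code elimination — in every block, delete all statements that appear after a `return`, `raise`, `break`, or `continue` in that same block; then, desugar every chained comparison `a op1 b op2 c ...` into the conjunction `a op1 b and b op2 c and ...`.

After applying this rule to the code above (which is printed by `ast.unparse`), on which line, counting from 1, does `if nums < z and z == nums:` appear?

8

Transformed code:
def op(z, gain, nums, depth):
    depth = z * z
    if 7 < nums and nums != depth:
        raise ValueError(depth)
    process(depth)
    for tokens in nums:
        depth = nums
        if nums < z and z == nums:
            break
    nums = nums != nums
    return 36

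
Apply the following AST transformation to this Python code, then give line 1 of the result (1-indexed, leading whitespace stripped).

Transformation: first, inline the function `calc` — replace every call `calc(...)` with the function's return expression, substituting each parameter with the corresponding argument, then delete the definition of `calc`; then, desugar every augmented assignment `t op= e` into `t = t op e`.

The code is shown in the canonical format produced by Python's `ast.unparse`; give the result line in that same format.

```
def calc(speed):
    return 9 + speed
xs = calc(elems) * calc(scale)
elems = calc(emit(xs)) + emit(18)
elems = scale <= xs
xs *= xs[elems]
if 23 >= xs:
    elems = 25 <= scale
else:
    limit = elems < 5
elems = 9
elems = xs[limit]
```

Transformed code:
xs = (9 + elems) * (9 + scale)
elems = 9 + emit(xs) + emit(18)
elems = scale <= xs
xs = xs * xs[elems]
if 23 >= xs:
    elems = 25 <= scale
else:
    limit = elems < 5
elems = 9
elems = xs[limit]

xs = (9 + elems) * (9 + scale)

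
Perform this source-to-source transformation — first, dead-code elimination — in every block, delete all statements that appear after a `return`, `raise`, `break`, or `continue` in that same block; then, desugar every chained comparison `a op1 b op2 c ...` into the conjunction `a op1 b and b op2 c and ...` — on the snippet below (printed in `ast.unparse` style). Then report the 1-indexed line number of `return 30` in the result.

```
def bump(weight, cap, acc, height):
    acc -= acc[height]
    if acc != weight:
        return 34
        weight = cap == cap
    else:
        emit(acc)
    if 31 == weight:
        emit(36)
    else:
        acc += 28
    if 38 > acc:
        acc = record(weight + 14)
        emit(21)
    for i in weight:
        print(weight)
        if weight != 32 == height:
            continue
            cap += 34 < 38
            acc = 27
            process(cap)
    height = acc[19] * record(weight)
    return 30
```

Transformed code:
def bump(weight, cap, acc, height):
    acc -= acc[height]
    if acc != weight:
        return 34
    else:
        emit(acc)
    if 31 == weight:
        emit(36)
    else:
        acc += 28
    if 38 > acc:
        acc = record(weight + 14)
        emit(21)
    for i in weight:
        print(weight)
        if weight != 32 and 32 == height:
            continue
    height = acc[19] * record(weight)
    return 30

19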